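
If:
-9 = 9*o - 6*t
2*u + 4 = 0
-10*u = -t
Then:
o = -43/3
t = -20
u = -2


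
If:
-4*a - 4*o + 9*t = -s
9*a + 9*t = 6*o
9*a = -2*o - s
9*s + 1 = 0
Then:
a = 0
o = 1/18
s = -1/9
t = 1/27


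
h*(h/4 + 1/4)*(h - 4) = h^3/4 - 3*h^2/4 - h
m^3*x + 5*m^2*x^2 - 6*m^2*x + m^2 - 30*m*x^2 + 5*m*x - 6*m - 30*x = (m - 6)*(m + 5*x)*(m*x + 1)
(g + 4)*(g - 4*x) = g^2 - 4*g*x + 4*g - 16*x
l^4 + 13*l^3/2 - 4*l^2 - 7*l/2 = l*(l - 1)*(l + 1/2)*(l + 7)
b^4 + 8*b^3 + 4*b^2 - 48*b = b*(b - 2)*(b + 4)*(b + 6)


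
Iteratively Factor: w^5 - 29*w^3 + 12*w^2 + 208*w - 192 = (w - 1)*(w^4 + w^3 - 28*w^2 - 16*w + 192) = (w - 3)*(w - 1)*(w^3 + 4*w^2 - 16*w - 64) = (w - 4)*(w - 3)*(w - 1)*(w^2 + 8*w + 16) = (w - 4)*(w - 3)*(w - 1)*(w + 4)*(w + 4)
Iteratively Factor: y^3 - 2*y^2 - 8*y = (y - 4)*(y^2 + 2*y) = (y - 4)*(y + 2)*(y)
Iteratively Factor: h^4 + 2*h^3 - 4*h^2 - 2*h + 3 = (h - 1)*(h^3 + 3*h^2 - h - 3) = (h - 1)*(h + 1)*(h^2 + 2*h - 3) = (h - 1)*(h + 1)*(h + 3)*(h - 1)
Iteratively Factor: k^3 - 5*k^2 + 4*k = (k - 1)*(k^2 - 4*k) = (k - 4)*(k - 1)*(k)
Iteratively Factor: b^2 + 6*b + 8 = (b + 2)*(b + 4)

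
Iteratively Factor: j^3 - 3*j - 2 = (j - 2)*(j^2 + 2*j + 1) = (j - 2)*(j + 1)*(j + 1)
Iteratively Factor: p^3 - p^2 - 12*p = (p + 3)*(p^2 - 4*p) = (p - 4)*(p + 3)*(p)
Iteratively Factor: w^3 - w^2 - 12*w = (w)*(w^2 - w - 12) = w*(w - 4)*(w + 3)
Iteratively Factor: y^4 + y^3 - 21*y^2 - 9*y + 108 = (y + 4)*(y^3 - 3*y^2 - 9*y + 27) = (y - 3)*(y + 4)*(y^2 - 9) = (y - 3)*(y + 3)*(y + 4)*(y - 3)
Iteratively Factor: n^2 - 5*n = (n - 5)*(n)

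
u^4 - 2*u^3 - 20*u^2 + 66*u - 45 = (u - 3)^2*(u - 1)*(u + 5)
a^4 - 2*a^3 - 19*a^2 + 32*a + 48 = (a - 4)*(a - 3)*(a + 1)*(a + 4)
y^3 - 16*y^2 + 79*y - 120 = (y - 8)*(y - 5)*(y - 3)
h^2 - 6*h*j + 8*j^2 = (h - 4*j)*(h - 2*j)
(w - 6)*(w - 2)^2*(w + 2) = w^4 - 8*w^3 + 8*w^2 + 32*w - 48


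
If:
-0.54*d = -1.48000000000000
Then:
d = 2.74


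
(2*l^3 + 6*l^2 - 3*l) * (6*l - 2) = 12*l^4 + 32*l^3 - 30*l^2 + 6*l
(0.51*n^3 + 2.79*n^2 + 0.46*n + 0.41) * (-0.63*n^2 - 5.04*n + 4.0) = -0.3213*n^5 - 4.3281*n^4 - 12.3114*n^3 + 8.5833*n^2 - 0.2264*n + 1.64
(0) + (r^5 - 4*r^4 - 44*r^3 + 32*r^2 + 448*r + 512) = r^5 - 4*r^4 - 44*r^3 + 32*r^2 + 448*r + 512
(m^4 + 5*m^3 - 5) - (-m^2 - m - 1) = m^4 + 5*m^3 + m^2 + m - 4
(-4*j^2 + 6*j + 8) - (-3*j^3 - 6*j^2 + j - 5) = 3*j^3 + 2*j^2 + 5*j + 13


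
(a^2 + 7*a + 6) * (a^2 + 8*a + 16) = a^4 + 15*a^3 + 78*a^2 + 160*a + 96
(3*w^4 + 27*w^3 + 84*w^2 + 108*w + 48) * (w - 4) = 3*w^5 + 15*w^4 - 24*w^3 - 228*w^2 - 384*w - 192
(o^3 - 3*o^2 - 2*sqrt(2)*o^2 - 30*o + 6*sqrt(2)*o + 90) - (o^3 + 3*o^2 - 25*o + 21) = -6*o^2 - 2*sqrt(2)*o^2 - 5*o + 6*sqrt(2)*o + 69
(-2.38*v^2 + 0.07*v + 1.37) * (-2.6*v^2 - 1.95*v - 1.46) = 6.188*v^4 + 4.459*v^3 - 0.2237*v^2 - 2.7737*v - 2.0002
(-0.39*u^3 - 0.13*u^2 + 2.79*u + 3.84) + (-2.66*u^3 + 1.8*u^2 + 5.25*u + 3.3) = -3.05*u^3 + 1.67*u^2 + 8.04*u + 7.14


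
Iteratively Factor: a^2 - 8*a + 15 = (a - 5)*(a - 3)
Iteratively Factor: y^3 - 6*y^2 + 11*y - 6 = (y - 1)*(y^2 - 5*y + 6) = (y - 3)*(y - 1)*(y - 2)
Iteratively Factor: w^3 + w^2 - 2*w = (w + 2)*(w^2 - w) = w*(w + 2)*(w - 1)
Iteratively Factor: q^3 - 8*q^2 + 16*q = (q)*(q^2 - 8*q + 16) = q*(q - 4)*(q - 4)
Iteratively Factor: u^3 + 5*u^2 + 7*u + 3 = (u + 1)*(u^2 + 4*u + 3) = (u + 1)*(u + 3)*(u + 1)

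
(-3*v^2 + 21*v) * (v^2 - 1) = -3*v^4 + 21*v^3 + 3*v^2 - 21*v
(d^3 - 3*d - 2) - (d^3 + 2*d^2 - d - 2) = -2*d^2 - 2*d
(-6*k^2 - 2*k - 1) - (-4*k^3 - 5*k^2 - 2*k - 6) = 4*k^3 - k^2 + 5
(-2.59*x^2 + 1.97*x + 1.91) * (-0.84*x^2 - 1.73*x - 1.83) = 2.1756*x^4 + 2.8259*x^3 - 0.2728*x^2 - 6.9094*x - 3.4953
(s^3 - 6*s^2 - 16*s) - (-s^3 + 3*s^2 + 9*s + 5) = 2*s^3 - 9*s^2 - 25*s - 5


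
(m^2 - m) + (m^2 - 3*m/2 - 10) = 2*m^2 - 5*m/2 - 10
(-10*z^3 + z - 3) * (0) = 0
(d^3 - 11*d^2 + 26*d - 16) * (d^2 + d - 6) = d^5 - 10*d^4 + 9*d^3 + 76*d^2 - 172*d + 96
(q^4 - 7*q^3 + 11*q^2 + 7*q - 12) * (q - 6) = q^5 - 13*q^4 + 53*q^3 - 59*q^2 - 54*q + 72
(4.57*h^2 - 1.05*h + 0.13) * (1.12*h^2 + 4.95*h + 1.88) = 5.1184*h^4 + 21.4455*h^3 + 3.5397*h^2 - 1.3305*h + 0.2444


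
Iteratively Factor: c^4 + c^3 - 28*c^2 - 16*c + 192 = (c - 4)*(c^3 + 5*c^2 - 8*c - 48) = (c - 4)*(c + 4)*(c^2 + c - 12) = (c - 4)*(c - 3)*(c + 4)*(c + 4)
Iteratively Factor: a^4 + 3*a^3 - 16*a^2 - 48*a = (a + 4)*(a^3 - a^2 - 12*a) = (a - 4)*(a + 4)*(a^2 + 3*a) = a*(a - 4)*(a + 4)*(a + 3)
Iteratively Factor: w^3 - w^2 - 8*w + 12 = (w + 3)*(w^2 - 4*w + 4) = (w - 2)*(w + 3)*(w - 2)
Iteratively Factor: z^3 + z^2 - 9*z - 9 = (z + 1)*(z^2 - 9) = (z + 1)*(z + 3)*(z - 3)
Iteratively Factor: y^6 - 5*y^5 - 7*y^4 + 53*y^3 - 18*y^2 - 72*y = (y + 1)*(y^5 - 6*y^4 - y^3 + 54*y^2 - 72*y) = y*(y + 1)*(y^4 - 6*y^3 - y^2 + 54*y - 72) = y*(y - 3)*(y + 1)*(y^3 - 3*y^2 - 10*y + 24) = y*(y - 3)*(y - 2)*(y + 1)*(y^2 - y - 12) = y*(y - 4)*(y - 3)*(y - 2)*(y + 1)*(y + 3)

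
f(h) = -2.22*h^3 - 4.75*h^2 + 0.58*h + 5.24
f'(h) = -6.66*h^2 - 9.5*h + 0.58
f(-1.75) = 1.58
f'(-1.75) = -3.19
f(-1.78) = 1.68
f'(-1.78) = -3.61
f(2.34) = -47.86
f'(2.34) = -58.12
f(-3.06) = 22.60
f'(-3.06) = -32.71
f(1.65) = -16.71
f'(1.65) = -33.23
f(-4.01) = 69.68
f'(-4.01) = -68.42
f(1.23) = -5.36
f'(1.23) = -21.18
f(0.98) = -0.84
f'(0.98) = -15.13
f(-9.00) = 1233.65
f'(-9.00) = -453.38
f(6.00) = -641.80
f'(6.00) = -296.18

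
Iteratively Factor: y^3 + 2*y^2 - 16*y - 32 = (y - 4)*(y^2 + 6*y + 8) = (y - 4)*(y + 4)*(y + 2)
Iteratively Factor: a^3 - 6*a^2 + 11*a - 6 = (a - 3)*(a^2 - 3*a + 2) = (a - 3)*(a - 1)*(a - 2)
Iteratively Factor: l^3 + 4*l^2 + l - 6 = (l + 2)*(l^2 + 2*l - 3) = (l + 2)*(l + 3)*(l - 1)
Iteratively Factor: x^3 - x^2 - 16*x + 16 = (x + 4)*(x^2 - 5*x + 4) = (x - 4)*(x + 4)*(x - 1)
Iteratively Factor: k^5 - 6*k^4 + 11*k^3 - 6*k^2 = (k - 1)*(k^4 - 5*k^3 + 6*k^2) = k*(k - 1)*(k^3 - 5*k^2 + 6*k) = k*(k - 3)*(k - 1)*(k^2 - 2*k) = k*(k - 3)*(k - 2)*(k - 1)*(k)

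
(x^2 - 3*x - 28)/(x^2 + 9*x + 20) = (x - 7)/(x + 5)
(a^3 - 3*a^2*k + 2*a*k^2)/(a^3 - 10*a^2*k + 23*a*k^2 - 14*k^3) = a/(a - 7*k)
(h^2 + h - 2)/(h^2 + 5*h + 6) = (h - 1)/(h + 3)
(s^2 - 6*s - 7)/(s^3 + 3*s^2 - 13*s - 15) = (s - 7)/(s^2 + 2*s - 15)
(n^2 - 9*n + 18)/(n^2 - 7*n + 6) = (n - 3)/(n - 1)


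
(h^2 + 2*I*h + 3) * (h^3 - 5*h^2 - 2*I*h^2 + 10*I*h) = h^5 - 5*h^4 + 7*h^3 - 35*h^2 - 6*I*h^2 + 30*I*h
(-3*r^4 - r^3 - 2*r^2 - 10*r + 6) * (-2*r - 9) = 6*r^5 + 29*r^4 + 13*r^3 + 38*r^2 + 78*r - 54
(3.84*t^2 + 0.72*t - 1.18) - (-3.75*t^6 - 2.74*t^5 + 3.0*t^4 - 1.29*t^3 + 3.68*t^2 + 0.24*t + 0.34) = 3.75*t^6 + 2.74*t^5 - 3.0*t^4 + 1.29*t^3 + 0.16*t^2 + 0.48*t - 1.52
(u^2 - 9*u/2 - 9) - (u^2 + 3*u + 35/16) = -15*u/2 - 179/16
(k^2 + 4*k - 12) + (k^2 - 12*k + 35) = 2*k^2 - 8*k + 23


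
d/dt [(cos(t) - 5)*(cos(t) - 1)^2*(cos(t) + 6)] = (-4*cos(t)^3 + 3*cos(t)^2 + 62*cos(t) - 61)*sin(t)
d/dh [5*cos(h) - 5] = -5*sin(h)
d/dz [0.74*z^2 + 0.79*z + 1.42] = 1.48*z + 0.79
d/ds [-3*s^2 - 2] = -6*s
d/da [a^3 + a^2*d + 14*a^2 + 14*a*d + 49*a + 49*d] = 3*a^2 + 2*a*d + 28*a + 14*d + 49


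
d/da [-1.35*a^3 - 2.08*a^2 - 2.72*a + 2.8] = -4.05*a^2 - 4.16*a - 2.72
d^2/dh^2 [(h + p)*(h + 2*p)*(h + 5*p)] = 6*h + 16*p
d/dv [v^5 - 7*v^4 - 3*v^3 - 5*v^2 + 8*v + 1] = 5*v^4 - 28*v^3 - 9*v^2 - 10*v + 8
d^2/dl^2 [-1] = 0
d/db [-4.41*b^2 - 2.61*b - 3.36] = -8.82*b - 2.61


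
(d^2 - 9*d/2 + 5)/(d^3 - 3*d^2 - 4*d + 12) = (d - 5/2)/(d^2 - d - 6)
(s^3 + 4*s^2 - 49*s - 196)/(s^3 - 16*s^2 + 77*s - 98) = (s^2 + 11*s + 28)/(s^2 - 9*s + 14)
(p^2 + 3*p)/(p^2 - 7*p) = (p + 3)/(p - 7)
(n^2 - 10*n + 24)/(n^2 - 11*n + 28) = (n - 6)/(n - 7)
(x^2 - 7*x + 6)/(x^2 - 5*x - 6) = (x - 1)/(x + 1)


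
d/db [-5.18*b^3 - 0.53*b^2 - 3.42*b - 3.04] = -15.54*b^2 - 1.06*b - 3.42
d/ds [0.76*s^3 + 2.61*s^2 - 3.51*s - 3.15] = 2.28*s^2 + 5.22*s - 3.51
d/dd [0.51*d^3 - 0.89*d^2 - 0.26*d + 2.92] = 1.53*d^2 - 1.78*d - 0.26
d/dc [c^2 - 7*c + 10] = 2*c - 7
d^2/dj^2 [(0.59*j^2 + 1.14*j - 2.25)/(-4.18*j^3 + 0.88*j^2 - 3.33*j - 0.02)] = (-20.617432*j^6 - 119.511216*j^5 + 546.189732*j^4 - 105.219136*j^3 + 199.447644*j^2 - 40.809384*j + 50.130626)/(73.034632*j^9 - 46.127136*j^8 + 184.260252*j^7 - 73.12756*j^6 + 146.349654*j^5 - 27.557904*j^4 + 36.579405*j^3 + 0.664278*j^2 + 0.003996*j + 8.0e-6)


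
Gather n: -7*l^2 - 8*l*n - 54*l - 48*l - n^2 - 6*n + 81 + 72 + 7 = -7*l^2 - 102*l - n^2 + n*(-8*l - 6) + 160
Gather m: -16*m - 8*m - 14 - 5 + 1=-24*m - 18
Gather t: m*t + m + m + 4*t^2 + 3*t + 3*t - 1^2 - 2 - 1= 2*m + 4*t^2 + t*(m + 6) - 4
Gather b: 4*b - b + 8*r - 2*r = 3*b + 6*r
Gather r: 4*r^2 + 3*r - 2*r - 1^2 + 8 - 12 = 4*r^2 + r - 5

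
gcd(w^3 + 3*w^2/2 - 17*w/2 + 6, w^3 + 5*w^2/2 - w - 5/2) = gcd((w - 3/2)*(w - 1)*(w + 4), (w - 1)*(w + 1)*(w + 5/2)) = w - 1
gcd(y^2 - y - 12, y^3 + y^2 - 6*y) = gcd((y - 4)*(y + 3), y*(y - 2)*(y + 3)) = y + 3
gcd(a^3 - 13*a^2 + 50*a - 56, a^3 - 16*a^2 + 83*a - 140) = a^2 - 11*a + 28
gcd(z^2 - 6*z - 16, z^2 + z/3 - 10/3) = z + 2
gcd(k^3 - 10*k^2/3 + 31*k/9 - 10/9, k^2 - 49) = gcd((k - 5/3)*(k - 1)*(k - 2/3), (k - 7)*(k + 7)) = 1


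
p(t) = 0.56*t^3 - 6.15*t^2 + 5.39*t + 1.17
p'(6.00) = -7.93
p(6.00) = -66.93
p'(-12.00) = 394.91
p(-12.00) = -1916.79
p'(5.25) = -12.88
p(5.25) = -59.01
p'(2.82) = -15.94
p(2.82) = -19.98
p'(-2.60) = 48.73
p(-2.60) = -64.26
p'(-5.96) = 138.37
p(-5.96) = -367.97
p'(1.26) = -7.44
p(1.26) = -0.68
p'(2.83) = -15.96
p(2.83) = -20.14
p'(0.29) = 1.96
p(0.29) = 2.23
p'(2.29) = -13.97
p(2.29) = -12.01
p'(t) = 1.68*t^2 - 12.3*t + 5.39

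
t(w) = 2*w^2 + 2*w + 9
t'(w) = 4*w + 2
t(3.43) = 39.39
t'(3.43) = 15.72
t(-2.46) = 16.18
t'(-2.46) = -7.84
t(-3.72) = 29.24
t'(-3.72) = -12.88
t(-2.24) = 14.56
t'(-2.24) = -6.96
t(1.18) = 14.14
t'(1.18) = 6.72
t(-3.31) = 24.29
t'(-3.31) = -11.24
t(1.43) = 15.95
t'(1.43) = 7.72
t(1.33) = 15.20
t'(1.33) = 7.32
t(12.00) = 321.00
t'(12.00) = 50.00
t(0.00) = 9.00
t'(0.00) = 2.00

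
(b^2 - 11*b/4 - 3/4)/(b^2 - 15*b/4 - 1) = (b - 3)/(b - 4)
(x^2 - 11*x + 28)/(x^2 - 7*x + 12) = (x - 7)/(x - 3)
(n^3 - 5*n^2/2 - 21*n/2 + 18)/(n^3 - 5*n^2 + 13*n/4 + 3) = 2*(n + 3)/(2*n + 1)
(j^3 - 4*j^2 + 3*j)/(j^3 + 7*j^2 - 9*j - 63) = j*(j - 1)/(j^2 + 10*j + 21)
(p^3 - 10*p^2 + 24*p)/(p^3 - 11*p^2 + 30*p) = (p - 4)/(p - 5)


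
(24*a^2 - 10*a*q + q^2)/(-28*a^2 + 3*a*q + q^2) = (-6*a + q)/(7*a + q)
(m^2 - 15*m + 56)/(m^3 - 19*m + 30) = (m^2 - 15*m + 56)/(m^3 - 19*m + 30)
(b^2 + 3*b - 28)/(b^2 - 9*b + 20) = (b + 7)/(b - 5)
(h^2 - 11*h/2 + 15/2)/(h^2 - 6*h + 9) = (h - 5/2)/(h - 3)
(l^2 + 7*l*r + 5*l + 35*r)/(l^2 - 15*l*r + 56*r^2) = (l^2 + 7*l*r + 5*l + 35*r)/(l^2 - 15*l*r + 56*r^2)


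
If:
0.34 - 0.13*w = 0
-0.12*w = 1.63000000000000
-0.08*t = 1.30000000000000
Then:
No Solution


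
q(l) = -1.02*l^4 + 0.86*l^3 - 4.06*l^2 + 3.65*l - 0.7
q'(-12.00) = 7522.85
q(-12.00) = -23265.94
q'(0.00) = 3.65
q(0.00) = -0.70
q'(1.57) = -18.53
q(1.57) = -7.85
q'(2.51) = -65.00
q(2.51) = -44.00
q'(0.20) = 2.10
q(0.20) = -0.13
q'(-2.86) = 143.42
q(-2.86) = -132.71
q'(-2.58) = 111.84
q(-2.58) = -97.11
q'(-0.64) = 10.97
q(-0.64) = -5.10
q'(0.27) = 1.57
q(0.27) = 0.00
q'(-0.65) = 11.14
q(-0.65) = -5.21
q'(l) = -4.08*l^3 + 2.58*l^2 - 8.12*l + 3.65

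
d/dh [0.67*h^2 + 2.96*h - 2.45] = 1.34*h + 2.96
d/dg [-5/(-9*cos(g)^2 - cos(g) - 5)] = 5*(18*cos(g) + 1)*sin(g)/(9*cos(g)^2 + cos(g) + 5)^2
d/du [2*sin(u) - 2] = 2*cos(u)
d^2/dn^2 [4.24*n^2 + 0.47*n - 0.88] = 8.48000000000000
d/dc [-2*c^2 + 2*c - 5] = 2 - 4*c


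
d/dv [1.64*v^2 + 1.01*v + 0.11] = 3.28*v + 1.01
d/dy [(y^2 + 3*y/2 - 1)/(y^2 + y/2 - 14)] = 2*(-2*y^2 - 52*y - 41)/(4*y^4 + 4*y^3 - 111*y^2 - 56*y + 784)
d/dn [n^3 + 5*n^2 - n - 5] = 3*n^2 + 10*n - 1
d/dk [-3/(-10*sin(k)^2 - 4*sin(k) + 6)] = -3*(5*sin(k) + 1)*cos(k)/(5*sin(k)^2 + 2*sin(k) - 3)^2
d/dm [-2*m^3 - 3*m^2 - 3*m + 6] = -6*m^2 - 6*m - 3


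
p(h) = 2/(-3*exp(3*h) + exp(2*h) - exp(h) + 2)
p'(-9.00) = 0.00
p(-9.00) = 1.00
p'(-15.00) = 0.00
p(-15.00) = 1.00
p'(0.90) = 0.16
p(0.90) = -0.05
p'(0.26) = 2.03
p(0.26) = -0.48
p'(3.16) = 0.00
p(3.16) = -0.00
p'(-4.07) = 0.01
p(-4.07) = 1.01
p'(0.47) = 0.77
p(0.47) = -0.21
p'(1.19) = 0.06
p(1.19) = -0.02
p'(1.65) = 0.02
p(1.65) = -0.01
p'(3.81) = 0.00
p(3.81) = -0.00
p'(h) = 2*(9*exp(3*h) - 2*exp(2*h) + exp(h))/(-3*exp(3*h) + exp(2*h) - exp(h) + 2)^2 = (18*exp(2*h) - 4*exp(h) + 2)*exp(h)/(3*exp(3*h) - exp(2*h) + exp(h) - 2)^2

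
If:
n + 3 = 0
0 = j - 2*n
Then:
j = -6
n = -3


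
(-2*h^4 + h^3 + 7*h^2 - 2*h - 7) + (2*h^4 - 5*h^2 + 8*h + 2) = h^3 + 2*h^2 + 6*h - 5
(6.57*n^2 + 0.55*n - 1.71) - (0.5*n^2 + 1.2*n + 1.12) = 6.07*n^2 - 0.65*n - 2.83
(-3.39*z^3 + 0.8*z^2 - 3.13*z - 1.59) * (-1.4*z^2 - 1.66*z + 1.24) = 4.746*z^5 + 4.5074*z^4 - 1.1496*z^3 + 8.4138*z^2 - 1.2418*z - 1.9716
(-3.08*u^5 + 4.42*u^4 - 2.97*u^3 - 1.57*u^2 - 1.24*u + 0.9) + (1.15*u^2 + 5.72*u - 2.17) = -3.08*u^5 + 4.42*u^4 - 2.97*u^3 - 0.42*u^2 + 4.48*u - 1.27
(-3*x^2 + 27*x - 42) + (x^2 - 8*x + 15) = -2*x^2 + 19*x - 27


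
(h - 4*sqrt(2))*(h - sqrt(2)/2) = h^2 - 9*sqrt(2)*h/2 + 4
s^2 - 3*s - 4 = (s - 4)*(s + 1)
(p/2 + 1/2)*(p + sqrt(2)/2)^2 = p^3/2 + p^2/2 + sqrt(2)*p^2/2 + p/4 + sqrt(2)*p/2 + 1/4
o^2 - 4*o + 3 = (o - 3)*(o - 1)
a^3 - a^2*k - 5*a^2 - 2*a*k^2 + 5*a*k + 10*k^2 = (a - 5)*(a - 2*k)*(a + k)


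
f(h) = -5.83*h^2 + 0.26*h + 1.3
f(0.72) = -1.54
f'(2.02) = -23.29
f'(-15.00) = 175.16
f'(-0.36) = 4.46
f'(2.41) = -27.84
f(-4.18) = -101.65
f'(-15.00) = 175.16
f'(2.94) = -34.02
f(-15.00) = -1314.35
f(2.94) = -48.33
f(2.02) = -21.96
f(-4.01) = -93.49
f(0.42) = 0.38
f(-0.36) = 0.45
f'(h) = 0.26 - 11.66*h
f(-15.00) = -1314.35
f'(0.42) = -4.64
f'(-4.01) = 47.02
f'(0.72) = -8.14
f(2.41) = -31.93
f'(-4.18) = 49.00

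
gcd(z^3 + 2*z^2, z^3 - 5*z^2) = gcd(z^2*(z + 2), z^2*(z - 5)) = z^2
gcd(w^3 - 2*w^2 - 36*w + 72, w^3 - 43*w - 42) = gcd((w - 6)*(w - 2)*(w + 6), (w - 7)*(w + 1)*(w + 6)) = w + 6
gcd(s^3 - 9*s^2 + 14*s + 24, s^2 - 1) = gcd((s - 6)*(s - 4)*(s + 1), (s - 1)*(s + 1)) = s + 1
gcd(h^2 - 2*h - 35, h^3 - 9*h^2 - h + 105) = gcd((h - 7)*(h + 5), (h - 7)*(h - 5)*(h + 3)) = h - 7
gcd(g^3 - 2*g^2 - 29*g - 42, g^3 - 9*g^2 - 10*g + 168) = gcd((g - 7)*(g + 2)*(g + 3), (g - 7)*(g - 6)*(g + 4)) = g - 7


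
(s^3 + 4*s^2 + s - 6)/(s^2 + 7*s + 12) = (s^2 + s - 2)/(s + 4)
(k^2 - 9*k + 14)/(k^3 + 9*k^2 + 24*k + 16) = (k^2 - 9*k + 14)/(k^3 + 9*k^2 + 24*k + 16)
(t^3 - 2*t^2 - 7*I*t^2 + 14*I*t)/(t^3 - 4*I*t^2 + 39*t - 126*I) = t*(t - 2)/(t^2 + 3*I*t + 18)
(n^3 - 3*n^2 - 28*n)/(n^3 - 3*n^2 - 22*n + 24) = n*(n - 7)/(n^2 - 7*n + 6)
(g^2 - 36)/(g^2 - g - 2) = (36 - g^2)/(-g^2 + g + 2)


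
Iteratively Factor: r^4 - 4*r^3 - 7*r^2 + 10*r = (r + 2)*(r^3 - 6*r^2 + 5*r) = (r - 5)*(r + 2)*(r^2 - r) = (r - 5)*(r - 1)*(r + 2)*(r)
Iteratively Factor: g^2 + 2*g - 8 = (g - 2)*(g + 4)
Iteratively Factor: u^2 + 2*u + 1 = (u + 1)*(u + 1)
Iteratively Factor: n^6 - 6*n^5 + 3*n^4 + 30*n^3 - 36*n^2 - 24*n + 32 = (n + 2)*(n^5 - 8*n^4 + 19*n^3 - 8*n^2 - 20*n + 16) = (n - 2)*(n + 2)*(n^4 - 6*n^3 + 7*n^2 + 6*n - 8) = (n - 2)^2*(n + 2)*(n^3 - 4*n^2 - n + 4) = (n - 4)*(n - 2)^2*(n + 2)*(n^2 - 1) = (n - 4)*(n - 2)^2*(n + 1)*(n + 2)*(n - 1)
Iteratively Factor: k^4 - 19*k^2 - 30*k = (k)*(k^3 - 19*k - 30) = k*(k + 3)*(k^2 - 3*k - 10) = k*(k + 2)*(k + 3)*(k - 5)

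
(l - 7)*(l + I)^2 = l^3 - 7*l^2 + 2*I*l^2 - l - 14*I*l + 7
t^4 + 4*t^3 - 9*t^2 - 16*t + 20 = (t - 2)*(t - 1)*(t + 2)*(t + 5)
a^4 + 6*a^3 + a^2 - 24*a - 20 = (a - 2)*(a + 1)*(a + 2)*(a + 5)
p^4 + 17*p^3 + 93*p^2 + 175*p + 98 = (p + 1)*(p + 2)*(p + 7)^2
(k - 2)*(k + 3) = k^2 + k - 6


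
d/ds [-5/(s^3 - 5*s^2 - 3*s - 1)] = 5*(3*s^2 - 10*s - 3)/(-s^3 + 5*s^2 + 3*s + 1)^2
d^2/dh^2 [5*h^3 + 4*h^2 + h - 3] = 30*h + 8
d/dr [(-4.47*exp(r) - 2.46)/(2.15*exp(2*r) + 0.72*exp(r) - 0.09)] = (9.6105*exp(2*r) + 10.578*exp(r) + 2.1735)*exp(r)/(4.6225*exp(4*r) + 3.096*exp(3*r) + 0.1314*exp(2*r) - 0.1296*exp(r) + 0.0081)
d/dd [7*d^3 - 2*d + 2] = 21*d^2 - 2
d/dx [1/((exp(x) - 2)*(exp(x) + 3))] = (-2*exp(x) - 1)*exp(x)/(exp(4*x) + 2*exp(3*x) - 11*exp(2*x) - 12*exp(x) + 36)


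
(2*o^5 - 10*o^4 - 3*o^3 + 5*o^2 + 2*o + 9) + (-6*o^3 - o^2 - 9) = 2*o^5 - 10*o^4 - 9*o^3 + 4*o^2 + 2*o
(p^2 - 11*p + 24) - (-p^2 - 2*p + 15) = 2*p^2 - 9*p + 9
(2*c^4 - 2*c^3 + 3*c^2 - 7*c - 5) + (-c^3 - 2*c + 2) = 2*c^4 - 3*c^3 + 3*c^2 - 9*c - 3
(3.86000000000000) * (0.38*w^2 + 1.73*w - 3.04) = 1.4668*w^2 + 6.6778*w - 11.7344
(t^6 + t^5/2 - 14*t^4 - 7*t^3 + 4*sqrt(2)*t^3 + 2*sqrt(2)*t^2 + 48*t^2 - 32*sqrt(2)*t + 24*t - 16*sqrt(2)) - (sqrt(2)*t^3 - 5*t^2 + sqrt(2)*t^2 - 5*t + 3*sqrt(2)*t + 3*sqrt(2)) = t^6 + t^5/2 - 14*t^4 - 7*t^3 + 3*sqrt(2)*t^3 + sqrt(2)*t^2 + 53*t^2 - 35*sqrt(2)*t + 29*t - 19*sqrt(2)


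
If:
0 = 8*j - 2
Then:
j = 1/4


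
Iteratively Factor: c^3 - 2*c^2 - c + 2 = (c + 1)*(c^2 - 3*c + 2) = (c - 1)*(c + 1)*(c - 2)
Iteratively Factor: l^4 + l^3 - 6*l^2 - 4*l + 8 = (l + 2)*(l^3 - l^2 - 4*l + 4) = (l - 2)*(l + 2)*(l^2 + l - 2) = (l - 2)*(l - 1)*(l + 2)*(l + 2)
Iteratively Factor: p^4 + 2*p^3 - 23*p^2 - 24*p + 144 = (p + 4)*(p^3 - 2*p^2 - 15*p + 36) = (p - 3)*(p + 4)*(p^2 + p - 12) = (p - 3)*(p + 4)^2*(p - 3)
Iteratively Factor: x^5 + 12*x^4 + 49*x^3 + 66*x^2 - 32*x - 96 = (x + 4)*(x^4 + 8*x^3 + 17*x^2 - 2*x - 24) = (x - 1)*(x + 4)*(x^3 + 9*x^2 + 26*x + 24) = (x - 1)*(x + 4)^2*(x^2 + 5*x + 6) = (x - 1)*(x + 2)*(x + 4)^2*(x + 3)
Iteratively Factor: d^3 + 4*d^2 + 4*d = (d + 2)*(d^2 + 2*d) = (d + 2)^2*(d)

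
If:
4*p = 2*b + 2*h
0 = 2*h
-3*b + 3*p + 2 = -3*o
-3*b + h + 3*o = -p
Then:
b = -2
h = 0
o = -5/3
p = -1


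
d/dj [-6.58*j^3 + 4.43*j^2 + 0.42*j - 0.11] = -19.74*j^2 + 8.86*j + 0.42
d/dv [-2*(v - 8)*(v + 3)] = 10 - 4*v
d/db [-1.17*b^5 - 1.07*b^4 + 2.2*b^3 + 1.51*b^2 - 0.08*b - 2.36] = -5.85*b^4 - 4.28*b^3 + 6.6*b^2 + 3.02*b - 0.08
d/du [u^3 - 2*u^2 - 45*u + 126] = 3*u^2 - 4*u - 45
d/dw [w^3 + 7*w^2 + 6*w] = 3*w^2 + 14*w + 6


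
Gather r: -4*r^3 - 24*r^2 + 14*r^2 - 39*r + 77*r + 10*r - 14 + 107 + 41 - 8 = -4*r^3 - 10*r^2 + 48*r + 126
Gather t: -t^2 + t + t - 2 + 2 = -t^2 + 2*t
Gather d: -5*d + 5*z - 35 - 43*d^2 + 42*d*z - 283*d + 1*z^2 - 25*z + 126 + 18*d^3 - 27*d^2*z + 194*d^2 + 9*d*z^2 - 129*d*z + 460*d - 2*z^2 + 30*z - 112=18*d^3 + d^2*(151 - 27*z) + d*(9*z^2 - 87*z + 172) - z^2 + 10*z - 21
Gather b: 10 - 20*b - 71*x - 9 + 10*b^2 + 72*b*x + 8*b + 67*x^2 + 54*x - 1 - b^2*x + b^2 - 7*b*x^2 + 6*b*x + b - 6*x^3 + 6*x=b^2*(11 - x) + b*(-7*x^2 + 78*x - 11) - 6*x^3 + 67*x^2 - 11*x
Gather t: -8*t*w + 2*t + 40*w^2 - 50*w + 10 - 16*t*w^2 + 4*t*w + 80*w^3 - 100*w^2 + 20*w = t*(-16*w^2 - 4*w + 2) + 80*w^3 - 60*w^2 - 30*w + 10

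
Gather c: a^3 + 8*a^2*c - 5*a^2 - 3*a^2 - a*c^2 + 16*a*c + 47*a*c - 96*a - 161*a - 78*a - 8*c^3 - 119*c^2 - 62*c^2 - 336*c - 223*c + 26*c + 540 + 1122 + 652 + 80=a^3 - 8*a^2 - 335*a - 8*c^3 + c^2*(-a - 181) + c*(8*a^2 + 63*a - 533) + 2394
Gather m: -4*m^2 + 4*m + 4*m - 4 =-4*m^2 + 8*m - 4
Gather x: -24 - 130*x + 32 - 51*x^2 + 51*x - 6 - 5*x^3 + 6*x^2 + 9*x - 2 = -5*x^3 - 45*x^2 - 70*x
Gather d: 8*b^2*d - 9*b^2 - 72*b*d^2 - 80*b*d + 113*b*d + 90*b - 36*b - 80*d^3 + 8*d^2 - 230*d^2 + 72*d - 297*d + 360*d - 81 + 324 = -9*b^2 + 54*b - 80*d^3 + d^2*(-72*b - 222) + d*(8*b^2 + 33*b + 135) + 243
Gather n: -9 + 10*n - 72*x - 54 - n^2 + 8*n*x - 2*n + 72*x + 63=-n^2 + n*(8*x + 8)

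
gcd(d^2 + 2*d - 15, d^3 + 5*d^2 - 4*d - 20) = d + 5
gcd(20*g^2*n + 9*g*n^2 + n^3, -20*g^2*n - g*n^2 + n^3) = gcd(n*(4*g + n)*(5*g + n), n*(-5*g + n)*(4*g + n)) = 4*g*n + n^2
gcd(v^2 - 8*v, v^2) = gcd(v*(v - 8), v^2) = v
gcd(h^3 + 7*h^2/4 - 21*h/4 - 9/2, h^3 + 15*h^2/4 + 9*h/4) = h^2 + 15*h/4 + 9/4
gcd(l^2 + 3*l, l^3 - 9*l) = l^2 + 3*l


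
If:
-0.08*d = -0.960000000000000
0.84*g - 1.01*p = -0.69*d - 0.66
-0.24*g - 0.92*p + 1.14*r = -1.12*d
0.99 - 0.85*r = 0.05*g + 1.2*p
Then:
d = 12.00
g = -3.16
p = 6.22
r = -7.43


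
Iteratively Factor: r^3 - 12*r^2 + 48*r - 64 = (r - 4)*(r^2 - 8*r + 16) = (r - 4)^2*(r - 4)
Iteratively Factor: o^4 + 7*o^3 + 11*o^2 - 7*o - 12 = (o + 1)*(o^3 + 6*o^2 + 5*o - 12) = (o - 1)*(o + 1)*(o^2 + 7*o + 12) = (o - 1)*(o + 1)*(o + 3)*(o + 4)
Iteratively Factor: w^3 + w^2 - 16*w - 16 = (w + 4)*(w^2 - 3*w - 4) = (w - 4)*(w + 4)*(w + 1)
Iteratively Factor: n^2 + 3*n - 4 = (n - 1)*(n + 4)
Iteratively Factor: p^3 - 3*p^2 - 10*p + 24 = (p - 4)*(p^2 + p - 6) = (p - 4)*(p + 3)*(p - 2)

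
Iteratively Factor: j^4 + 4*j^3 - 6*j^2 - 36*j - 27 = (j + 3)*(j^3 + j^2 - 9*j - 9) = (j + 3)^2*(j^2 - 2*j - 3) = (j - 3)*(j + 3)^2*(j + 1)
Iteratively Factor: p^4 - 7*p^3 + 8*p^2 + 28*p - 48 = (p - 2)*(p^3 - 5*p^2 - 2*p + 24) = (p - 4)*(p - 2)*(p^2 - p - 6) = (p - 4)*(p - 3)*(p - 2)*(p + 2)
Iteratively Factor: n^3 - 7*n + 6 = (n - 2)*(n^2 + 2*n - 3) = (n - 2)*(n + 3)*(n - 1)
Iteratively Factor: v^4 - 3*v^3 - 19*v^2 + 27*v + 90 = (v - 5)*(v^3 + 2*v^2 - 9*v - 18) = (v - 5)*(v + 2)*(v^2 - 9) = (v - 5)*(v - 3)*(v + 2)*(v + 3)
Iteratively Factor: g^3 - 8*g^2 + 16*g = (g - 4)*(g^2 - 4*g) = (g - 4)^2*(g)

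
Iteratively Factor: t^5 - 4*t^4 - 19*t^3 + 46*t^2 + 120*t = (t + 2)*(t^4 - 6*t^3 - 7*t^2 + 60*t) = (t + 2)*(t + 3)*(t^3 - 9*t^2 + 20*t) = t*(t + 2)*(t + 3)*(t^2 - 9*t + 20) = t*(t - 4)*(t + 2)*(t + 3)*(t - 5)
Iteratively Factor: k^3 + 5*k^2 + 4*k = (k + 4)*(k^2 + k) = k*(k + 4)*(k + 1)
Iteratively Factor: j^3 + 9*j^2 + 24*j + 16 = (j + 4)*(j^2 + 5*j + 4) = (j + 4)^2*(j + 1)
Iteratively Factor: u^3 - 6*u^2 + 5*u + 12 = (u - 3)*(u^2 - 3*u - 4) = (u - 3)*(u + 1)*(u - 4)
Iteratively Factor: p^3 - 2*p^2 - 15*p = (p + 3)*(p^2 - 5*p) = (p - 5)*(p + 3)*(p)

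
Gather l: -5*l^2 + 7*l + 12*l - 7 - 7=-5*l^2 + 19*l - 14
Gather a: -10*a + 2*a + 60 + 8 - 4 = 64 - 8*a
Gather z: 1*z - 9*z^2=-9*z^2 + z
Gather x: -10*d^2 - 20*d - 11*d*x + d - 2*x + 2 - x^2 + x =-10*d^2 - 19*d - x^2 + x*(-11*d - 1) + 2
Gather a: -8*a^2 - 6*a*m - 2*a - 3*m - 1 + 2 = -8*a^2 + a*(-6*m - 2) - 3*m + 1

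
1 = 1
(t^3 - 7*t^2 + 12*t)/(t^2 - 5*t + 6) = t*(t - 4)/(t - 2)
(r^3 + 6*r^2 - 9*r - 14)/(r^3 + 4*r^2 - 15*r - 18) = (r^2 + 5*r - 14)/(r^2 + 3*r - 18)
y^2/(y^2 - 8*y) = y/(y - 8)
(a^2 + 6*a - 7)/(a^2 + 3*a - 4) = (a + 7)/(a + 4)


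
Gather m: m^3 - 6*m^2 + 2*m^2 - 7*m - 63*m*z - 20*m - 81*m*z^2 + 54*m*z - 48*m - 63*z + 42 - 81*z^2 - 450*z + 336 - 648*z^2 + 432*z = m^3 - 4*m^2 + m*(-81*z^2 - 9*z - 75) - 729*z^2 - 81*z + 378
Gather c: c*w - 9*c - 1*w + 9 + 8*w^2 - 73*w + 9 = c*(w - 9) + 8*w^2 - 74*w + 18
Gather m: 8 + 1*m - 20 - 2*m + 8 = -m - 4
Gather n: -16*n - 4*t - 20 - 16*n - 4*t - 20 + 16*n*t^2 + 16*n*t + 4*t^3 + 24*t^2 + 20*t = n*(16*t^2 + 16*t - 32) + 4*t^3 + 24*t^2 + 12*t - 40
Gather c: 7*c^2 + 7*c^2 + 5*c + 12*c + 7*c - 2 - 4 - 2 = 14*c^2 + 24*c - 8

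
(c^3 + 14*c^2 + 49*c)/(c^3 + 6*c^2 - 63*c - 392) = c/(c - 8)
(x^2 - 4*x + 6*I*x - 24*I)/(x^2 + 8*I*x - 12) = (x - 4)/(x + 2*I)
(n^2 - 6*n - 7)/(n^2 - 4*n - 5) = (n - 7)/(n - 5)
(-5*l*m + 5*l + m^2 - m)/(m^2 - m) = (-5*l + m)/m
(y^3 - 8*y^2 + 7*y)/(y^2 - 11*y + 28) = y*(y - 1)/(y - 4)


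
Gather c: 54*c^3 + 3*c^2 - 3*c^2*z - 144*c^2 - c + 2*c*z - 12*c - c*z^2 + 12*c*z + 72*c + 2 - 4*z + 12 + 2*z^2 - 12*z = 54*c^3 + c^2*(-3*z - 141) + c*(-z^2 + 14*z + 59) + 2*z^2 - 16*z + 14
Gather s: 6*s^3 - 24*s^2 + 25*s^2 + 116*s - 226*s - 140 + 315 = 6*s^3 + s^2 - 110*s + 175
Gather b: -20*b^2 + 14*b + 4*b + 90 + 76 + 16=-20*b^2 + 18*b + 182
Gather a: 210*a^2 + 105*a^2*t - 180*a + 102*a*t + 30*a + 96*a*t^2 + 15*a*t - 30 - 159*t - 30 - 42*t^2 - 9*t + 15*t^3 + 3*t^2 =a^2*(105*t + 210) + a*(96*t^2 + 117*t - 150) + 15*t^3 - 39*t^2 - 168*t - 60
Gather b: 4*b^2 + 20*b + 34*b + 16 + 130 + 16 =4*b^2 + 54*b + 162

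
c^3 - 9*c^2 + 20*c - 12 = (c - 6)*(c - 2)*(c - 1)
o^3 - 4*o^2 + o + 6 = (o - 3)*(o - 2)*(o + 1)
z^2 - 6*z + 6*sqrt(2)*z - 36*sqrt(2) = (z - 6)*(z + 6*sqrt(2))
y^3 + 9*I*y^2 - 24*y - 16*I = (y + I)*(y + 4*I)^2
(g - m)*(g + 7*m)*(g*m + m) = g^3*m + 6*g^2*m^2 + g^2*m - 7*g*m^3 + 6*g*m^2 - 7*m^3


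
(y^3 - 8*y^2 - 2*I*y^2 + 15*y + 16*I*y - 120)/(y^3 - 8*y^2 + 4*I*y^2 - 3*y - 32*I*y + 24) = (y - 5*I)/(y + I)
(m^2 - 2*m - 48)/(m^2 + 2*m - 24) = (m - 8)/(m - 4)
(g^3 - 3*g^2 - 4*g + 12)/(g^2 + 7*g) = (g^3 - 3*g^2 - 4*g + 12)/(g*(g + 7))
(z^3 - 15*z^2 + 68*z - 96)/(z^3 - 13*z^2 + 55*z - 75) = (z^2 - 12*z + 32)/(z^2 - 10*z + 25)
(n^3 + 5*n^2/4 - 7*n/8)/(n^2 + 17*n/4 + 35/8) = n*(2*n - 1)/(2*n + 5)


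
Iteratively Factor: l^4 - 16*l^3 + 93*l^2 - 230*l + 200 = (l - 5)*(l^3 - 11*l^2 + 38*l - 40) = (l - 5)^2*(l^2 - 6*l + 8) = (l - 5)^2*(l - 2)*(l - 4)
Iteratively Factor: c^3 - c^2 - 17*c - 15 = (c + 1)*(c^2 - 2*c - 15) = (c - 5)*(c + 1)*(c + 3)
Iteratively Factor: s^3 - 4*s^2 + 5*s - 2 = (s - 1)*(s^2 - 3*s + 2) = (s - 1)^2*(s - 2)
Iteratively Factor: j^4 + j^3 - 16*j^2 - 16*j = (j + 4)*(j^3 - 3*j^2 - 4*j) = j*(j + 4)*(j^2 - 3*j - 4) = j*(j - 4)*(j + 4)*(j + 1)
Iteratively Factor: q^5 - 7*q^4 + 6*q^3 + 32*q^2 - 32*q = (q)*(q^4 - 7*q^3 + 6*q^2 + 32*q - 32) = q*(q - 1)*(q^3 - 6*q^2 + 32) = q*(q - 4)*(q - 1)*(q^2 - 2*q - 8) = q*(q - 4)^2*(q - 1)*(q + 2)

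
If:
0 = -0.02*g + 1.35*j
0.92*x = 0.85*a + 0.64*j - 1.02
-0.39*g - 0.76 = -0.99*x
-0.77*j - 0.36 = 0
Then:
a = -11.07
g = -31.56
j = -0.47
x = -11.66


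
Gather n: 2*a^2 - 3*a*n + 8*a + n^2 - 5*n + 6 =2*a^2 + 8*a + n^2 + n*(-3*a - 5) + 6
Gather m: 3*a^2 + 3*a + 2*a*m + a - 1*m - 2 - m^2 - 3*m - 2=3*a^2 + 4*a - m^2 + m*(2*a - 4) - 4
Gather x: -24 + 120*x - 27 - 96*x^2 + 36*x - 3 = -96*x^2 + 156*x - 54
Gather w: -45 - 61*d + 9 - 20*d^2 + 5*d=-20*d^2 - 56*d - 36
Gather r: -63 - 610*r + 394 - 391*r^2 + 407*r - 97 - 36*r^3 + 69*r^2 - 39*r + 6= -36*r^3 - 322*r^2 - 242*r + 240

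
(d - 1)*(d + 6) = d^2 + 5*d - 6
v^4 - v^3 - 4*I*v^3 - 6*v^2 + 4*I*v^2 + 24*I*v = v*(v - 3)*(v + 2)*(v - 4*I)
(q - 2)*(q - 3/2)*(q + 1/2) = q^3 - 3*q^2 + 5*q/4 + 3/2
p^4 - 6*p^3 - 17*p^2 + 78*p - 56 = (p - 7)*(p - 2)*(p - 1)*(p + 4)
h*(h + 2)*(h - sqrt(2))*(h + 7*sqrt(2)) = h^4 + 2*h^3 + 6*sqrt(2)*h^3 - 14*h^2 + 12*sqrt(2)*h^2 - 28*h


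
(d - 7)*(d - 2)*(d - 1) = d^3 - 10*d^2 + 23*d - 14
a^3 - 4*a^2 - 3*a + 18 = (a - 3)^2*(a + 2)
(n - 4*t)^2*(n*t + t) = n^3*t - 8*n^2*t^2 + n^2*t + 16*n*t^3 - 8*n*t^2 + 16*t^3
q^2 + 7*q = q*(q + 7)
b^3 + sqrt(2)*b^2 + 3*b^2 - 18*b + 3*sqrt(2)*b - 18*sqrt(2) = (b - 3)*(b + 6)*(b + sqrt(2))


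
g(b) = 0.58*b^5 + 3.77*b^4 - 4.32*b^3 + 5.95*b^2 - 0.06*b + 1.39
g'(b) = 2.9*b^4 + 15.08*b^3 - 12.96*b^2 + 11.9*b - 0.06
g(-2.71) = 249.79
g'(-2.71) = -271.20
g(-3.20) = 404.77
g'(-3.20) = -360.90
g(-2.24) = 142.14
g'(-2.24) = -188.22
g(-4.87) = 1173.54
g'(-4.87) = -475.92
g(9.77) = 82519.30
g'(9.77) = 39365.00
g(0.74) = 4.11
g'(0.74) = 8.63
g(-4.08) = 783.02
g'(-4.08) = -484.94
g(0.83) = 4.99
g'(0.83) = 10.89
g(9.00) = 56316.91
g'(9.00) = 29077.50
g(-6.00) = 1524.91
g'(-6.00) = -36.90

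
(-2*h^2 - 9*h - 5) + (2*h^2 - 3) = -9*h - 8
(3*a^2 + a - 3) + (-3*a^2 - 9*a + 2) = -8*a - 1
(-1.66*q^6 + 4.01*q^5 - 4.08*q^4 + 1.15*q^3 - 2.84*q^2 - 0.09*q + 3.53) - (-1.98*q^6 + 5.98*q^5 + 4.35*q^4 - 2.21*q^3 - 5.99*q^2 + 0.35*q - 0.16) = 0.32*q^6 - 1.97*q^5 - 8.43*q^4 + 3.36*q^3 + 3.15*q^2 - 0.44*q + 3.69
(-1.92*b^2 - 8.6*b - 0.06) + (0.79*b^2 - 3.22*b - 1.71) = -1.13*b^2 - 11.82*b - 1.77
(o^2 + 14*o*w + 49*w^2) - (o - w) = o^2 + 14*o*w - o + 49*w^2 + w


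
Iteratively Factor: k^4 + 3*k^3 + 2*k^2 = (k + 2)*(k^3 + k^2) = (k + 1)*(k + 2)*(k^2) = k*(k + 1)*(k + 2)*(k)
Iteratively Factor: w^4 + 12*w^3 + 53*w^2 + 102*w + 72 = (w + 3)*(w^3 + 9*w^2 + 26*w + 24) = (w + 3)^2*(w^2 + 6*w + 8) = (w + 2)*(w + 3)^2*(w + 4)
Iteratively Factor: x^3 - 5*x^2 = (x - 5)*(x^2) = x*(x - 5)*(x)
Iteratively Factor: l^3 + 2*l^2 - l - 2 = (l - 1)*(l^2 + 3*l + 2) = (l - 1)*(l + 1)*(l + 2)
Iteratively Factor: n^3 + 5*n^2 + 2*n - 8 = (n + 2)*(n^2 + 3*n - 4) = (n - 1)*(n + 2)*(n + 4)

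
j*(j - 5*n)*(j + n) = j^3 - 4*j^2*n - 5*j*n^2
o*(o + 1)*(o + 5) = o^3 + 6*o^2 + 5*o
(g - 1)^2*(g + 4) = g^3 + 2*g^2 - 7*g + 4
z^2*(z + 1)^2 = z^4 + 2*z^3 + z^2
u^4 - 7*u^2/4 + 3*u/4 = u*(u - 1)*(u - 1/2)*(u + 3/2)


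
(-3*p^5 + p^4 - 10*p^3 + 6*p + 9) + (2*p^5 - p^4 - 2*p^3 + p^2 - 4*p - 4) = -p^5 - 12*p^3 + p^2 + 2*p + 5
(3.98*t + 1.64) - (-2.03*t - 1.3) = 6.01*t + 2.94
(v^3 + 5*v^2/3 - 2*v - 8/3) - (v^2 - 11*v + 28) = v^3 + 2*v^2/3 + 9*v - 92/3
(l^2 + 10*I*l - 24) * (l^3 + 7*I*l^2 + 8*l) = l^5 + 17*I*l^4 - 86*l^3 - 88*I*l^2 - 192*l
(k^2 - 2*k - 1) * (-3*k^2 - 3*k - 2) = -3*k^4 + 3*k^3 + 7*k^2 + 7*k + 2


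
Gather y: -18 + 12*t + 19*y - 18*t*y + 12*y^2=12*t + 12*y^2 + y*(19 - 18*t) - 18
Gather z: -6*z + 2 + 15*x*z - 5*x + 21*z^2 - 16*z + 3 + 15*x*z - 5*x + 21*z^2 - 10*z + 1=-10*x + 42*z^2 + z*(30*x - 32) + 6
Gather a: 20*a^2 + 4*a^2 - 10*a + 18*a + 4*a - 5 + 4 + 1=24*a^2 + 12*a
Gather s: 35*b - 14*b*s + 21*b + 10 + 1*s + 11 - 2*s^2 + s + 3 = 56*b - 2*s^2 + s*(2 - 14*b) + 24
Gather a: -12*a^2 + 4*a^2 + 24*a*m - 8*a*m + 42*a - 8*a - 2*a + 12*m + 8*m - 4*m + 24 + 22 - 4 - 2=-8*a^2 + a*(16*m + 32) + 16*m + 40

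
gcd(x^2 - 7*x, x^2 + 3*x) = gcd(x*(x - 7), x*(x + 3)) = x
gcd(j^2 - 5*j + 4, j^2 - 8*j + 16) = j - 4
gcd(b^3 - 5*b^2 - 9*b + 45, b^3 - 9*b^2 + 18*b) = b - 3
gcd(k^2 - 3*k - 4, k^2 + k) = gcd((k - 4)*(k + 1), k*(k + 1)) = k + 1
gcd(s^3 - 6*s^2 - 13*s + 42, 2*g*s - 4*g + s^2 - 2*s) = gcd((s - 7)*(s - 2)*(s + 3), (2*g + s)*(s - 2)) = s - 2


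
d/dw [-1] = 0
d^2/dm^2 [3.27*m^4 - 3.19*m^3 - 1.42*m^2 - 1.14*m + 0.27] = 39.24*m^2 - 19.14*m - 2.84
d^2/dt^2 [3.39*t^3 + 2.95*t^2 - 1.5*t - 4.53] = 20.34*t + 5.9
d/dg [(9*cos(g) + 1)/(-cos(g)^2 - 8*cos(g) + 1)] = (9*sin(g)^2 - 2*cos(g) - 26)*sin(g)/(-sin(g)^2 + 8*cos(g))^2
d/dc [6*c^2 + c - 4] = 12*c + 1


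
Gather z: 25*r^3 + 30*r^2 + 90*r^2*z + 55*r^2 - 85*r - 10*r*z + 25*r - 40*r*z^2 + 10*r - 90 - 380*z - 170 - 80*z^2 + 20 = 25*r^3 + 85*r^2 - 50*r + z^2*(-40*r - 80) + z*(90*r^2 - 10*r - 380) - 240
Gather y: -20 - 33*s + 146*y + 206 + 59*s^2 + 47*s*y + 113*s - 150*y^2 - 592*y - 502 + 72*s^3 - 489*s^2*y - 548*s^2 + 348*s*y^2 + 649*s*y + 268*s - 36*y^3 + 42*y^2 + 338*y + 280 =72*s^3 - 489*s^2 + 348*s - 36*y^3 + y^2*(348*s - 108) + y*(-489*s^2 + 696*s - 108) - 36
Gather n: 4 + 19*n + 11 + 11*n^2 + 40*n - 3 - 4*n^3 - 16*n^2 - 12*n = -4*n^3 - 5*n^2 + 47*n + 12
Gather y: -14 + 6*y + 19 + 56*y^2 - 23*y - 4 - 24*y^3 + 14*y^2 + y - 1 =-24*y^3 + 70*y^2 - 16*y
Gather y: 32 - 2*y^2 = 32 - 2*y^2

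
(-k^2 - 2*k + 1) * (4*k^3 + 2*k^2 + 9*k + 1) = -4*k^5 - 10*k^4 - 9*k^3 - 17*k^2 + 7*k + 1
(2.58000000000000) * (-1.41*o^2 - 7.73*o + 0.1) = -3.6378*o^2 - 19.9434*o + 0.258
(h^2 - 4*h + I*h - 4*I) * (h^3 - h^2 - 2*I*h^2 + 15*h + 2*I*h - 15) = h^5 - 5*h^4 - I*h^4 + 21*h^3 + 5*I*h^3 - 85*h^2 + 11*I*h^2 + 68*h - 75*I*h + 60*I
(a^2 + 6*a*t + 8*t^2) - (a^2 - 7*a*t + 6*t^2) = 13*a*t + 2*t^2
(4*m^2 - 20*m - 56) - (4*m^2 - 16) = -20*m - 40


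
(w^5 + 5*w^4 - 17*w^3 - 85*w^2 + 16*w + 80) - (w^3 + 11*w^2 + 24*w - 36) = w^5 + 5*w^4 - 18*w^3 - 96*w^2 - 8*w + 116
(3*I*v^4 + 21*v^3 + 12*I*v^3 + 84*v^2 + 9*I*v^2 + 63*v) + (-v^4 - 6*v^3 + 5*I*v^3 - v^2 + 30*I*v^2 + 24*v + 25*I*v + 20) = -v^4 + 3*I*v^4 + 15*v^3 + 17*I*v^3 + 83*v^2 + 39*I*v^2 + 87*v + 25*I*v + 20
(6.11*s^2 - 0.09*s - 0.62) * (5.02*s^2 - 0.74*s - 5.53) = 30.6722*s^4 - 4.9732*s^3 - 36.8341*s^2 + 0.9565*s + 3.4286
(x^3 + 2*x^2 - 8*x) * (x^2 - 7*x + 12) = x^5 - 5*x^4 - 10*x^3 + 80*x^2 - 96*x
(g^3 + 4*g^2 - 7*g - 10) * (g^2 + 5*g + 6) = g^5 + 9*g^4 + 19*g^3 - 21*g^2 - 92*g - 60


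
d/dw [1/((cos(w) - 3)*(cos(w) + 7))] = 2*(cos(w) + 2)*sin(w)/((cos(w) - 3)^2*(cos(w) + 7)^2)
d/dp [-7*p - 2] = -7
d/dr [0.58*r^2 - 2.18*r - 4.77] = 1.16*r - 2.18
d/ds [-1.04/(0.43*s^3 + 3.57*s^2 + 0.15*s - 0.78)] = (1.3416*s^2 + 7.4256*s + 0.156)/(0.43*s^3 + 3.57*s^2 + 0.15*s - 0.78)^2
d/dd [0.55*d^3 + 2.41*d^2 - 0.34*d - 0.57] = 1.65*d^2 + 4.82*d - 0.34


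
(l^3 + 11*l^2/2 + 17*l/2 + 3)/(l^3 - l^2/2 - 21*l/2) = (2*l^2 + 5*l + 2)/(l*(2*l - 7))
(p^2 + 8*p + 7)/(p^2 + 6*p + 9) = (p^2 + 8*p + 7)/(p^2 + 6*p + 9)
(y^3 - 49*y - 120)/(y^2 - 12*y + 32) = (y^2 + 8*y + 15)/(y - 4)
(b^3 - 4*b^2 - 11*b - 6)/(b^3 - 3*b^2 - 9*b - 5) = (b - 6)/(b - 5)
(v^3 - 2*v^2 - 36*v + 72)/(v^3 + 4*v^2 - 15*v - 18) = (v^2 - 8*v + 12)/(v^2 - 2*v - 3)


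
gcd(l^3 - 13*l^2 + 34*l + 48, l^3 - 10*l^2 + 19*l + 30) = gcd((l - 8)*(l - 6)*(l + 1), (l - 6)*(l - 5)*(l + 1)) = l^2 - 5*l - 6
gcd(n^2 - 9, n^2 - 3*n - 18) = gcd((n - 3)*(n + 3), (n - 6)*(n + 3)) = n + 3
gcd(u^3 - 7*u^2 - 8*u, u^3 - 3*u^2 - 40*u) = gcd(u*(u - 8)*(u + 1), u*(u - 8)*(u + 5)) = u^2 - 8*u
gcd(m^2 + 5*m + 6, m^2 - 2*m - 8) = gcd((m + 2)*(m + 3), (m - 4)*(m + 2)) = m + 2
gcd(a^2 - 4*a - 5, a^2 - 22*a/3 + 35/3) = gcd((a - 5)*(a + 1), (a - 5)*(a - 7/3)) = a - 5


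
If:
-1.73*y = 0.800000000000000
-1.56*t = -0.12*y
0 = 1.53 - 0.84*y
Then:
No Solution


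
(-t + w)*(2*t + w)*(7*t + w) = -14*t^3 + 5*t^2*w + 8*t*w^2 + w^3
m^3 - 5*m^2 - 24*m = m*(m - 8)*(m + 3)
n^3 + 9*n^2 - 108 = (n - 3)*(n + 6)^2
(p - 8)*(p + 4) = p^2 - 4*p - 32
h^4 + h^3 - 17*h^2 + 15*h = h*(h - 3)*(h - 1)*(h + 5)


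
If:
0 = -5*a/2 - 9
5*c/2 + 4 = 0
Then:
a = -18/5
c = -8/5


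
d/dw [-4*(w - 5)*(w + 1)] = 16 - 8*w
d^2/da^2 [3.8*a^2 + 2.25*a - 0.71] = 7.60000000000000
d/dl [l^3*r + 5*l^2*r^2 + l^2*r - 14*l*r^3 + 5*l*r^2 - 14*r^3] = r*(3*l^2 + 10*l*r + 2*l - 14*r^2 + 5*r)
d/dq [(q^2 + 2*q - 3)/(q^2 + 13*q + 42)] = (11*q^2 + 90*q + 123)/(q^4 + 26*q^3 + 253*q^2 + 1092*q + 1764)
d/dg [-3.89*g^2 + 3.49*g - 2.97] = 3.49 - 7.78*g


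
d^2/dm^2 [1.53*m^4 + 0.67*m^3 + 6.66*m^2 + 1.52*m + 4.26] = 18.36*m^2 + 4.02*m + 13.32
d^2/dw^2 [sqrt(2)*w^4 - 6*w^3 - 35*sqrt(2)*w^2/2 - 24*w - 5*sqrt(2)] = 12*sqrt(2)*w^2 - 36*w - 35*sqrt(2)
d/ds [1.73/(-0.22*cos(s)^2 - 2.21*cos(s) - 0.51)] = -(0.7612*cos(s) + 3.8233)*sin(s)/(0.22*cos(s)^2 + 2.21*cos(s) + 0.51)^2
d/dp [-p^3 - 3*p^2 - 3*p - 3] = -3*p^2 - 6*p - 3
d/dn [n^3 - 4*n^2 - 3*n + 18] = 3*n^2 - 8*n - 3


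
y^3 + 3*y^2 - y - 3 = (y - 1)*(y + 1)*(y + 3)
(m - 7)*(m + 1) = m^2 - 6*m - 7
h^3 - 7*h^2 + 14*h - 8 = (h - 4)*(h - 2)*(h - 1)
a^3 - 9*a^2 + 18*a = a*(a - 6)*(a - 3)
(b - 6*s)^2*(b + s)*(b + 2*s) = b^4 - 9*b^3*s + 2*b^2*s^2 + 84*b*s^3 + 72*s^4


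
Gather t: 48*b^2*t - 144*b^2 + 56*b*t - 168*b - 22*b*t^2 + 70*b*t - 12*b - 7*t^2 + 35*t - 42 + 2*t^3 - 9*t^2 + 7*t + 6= -144*b^2 - 180*b + 2*t^3 + t^2*(-22*b - 16) + t*(48*b^2 + 126*b + 42) - 36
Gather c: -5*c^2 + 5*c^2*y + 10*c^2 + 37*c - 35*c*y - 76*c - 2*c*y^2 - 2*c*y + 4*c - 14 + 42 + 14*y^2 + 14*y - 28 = c^2*(5*y + 5) + c*(-2*y^2 - 37*y - 35) + 14*y^2 + 14*y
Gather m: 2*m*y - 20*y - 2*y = 2*m*y - 22*y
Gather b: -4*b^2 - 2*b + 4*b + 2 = -4*b^2 + 2*b + 2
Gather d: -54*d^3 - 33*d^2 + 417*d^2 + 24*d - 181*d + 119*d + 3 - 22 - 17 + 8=-54*d^3 + 384*d^2 - 38*d - 28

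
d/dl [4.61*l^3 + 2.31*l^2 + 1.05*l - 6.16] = 13.83*l^2 + 4.62*l + 1.05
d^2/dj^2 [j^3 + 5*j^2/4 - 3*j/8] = 6*j + 5/2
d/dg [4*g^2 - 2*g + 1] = 8*g - 2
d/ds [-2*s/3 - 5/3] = -2/3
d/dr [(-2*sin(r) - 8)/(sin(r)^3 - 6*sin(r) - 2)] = 4*(sin(r)^3 + 6*sin(r)^2 - 11)*cos(r)/(sin(r)^3 - 6*sin(r) - 2)^2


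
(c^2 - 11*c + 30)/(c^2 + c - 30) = (c - 6)/(c + 6)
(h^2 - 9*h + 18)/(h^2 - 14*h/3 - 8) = 3*(h - 3)/(3*h + 4)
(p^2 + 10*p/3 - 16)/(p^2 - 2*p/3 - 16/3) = (p + 6)/(p + 2)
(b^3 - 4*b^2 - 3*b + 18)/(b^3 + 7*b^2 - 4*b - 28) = (b^2 - 6*b + 9)/(b^2 + 5*b - 14)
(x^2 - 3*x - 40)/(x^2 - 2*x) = (x^2 - 3*x - 40)/(x*(x - 2))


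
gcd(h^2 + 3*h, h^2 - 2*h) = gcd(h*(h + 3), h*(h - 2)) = h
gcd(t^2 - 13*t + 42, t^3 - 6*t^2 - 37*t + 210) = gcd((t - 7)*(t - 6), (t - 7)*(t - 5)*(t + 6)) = t - 7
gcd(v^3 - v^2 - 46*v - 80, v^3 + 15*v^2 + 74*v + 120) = v + 5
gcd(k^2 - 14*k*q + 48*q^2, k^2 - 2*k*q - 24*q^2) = -k + 6*q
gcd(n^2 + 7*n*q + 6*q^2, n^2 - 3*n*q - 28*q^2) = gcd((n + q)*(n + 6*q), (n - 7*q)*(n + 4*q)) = 1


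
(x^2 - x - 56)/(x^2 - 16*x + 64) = (x + 7)/(x - 8)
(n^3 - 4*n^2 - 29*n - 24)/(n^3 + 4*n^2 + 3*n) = (n - 8)/n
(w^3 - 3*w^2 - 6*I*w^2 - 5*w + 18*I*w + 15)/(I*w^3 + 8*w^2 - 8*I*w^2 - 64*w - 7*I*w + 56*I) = (-I*w^2 + w*(-5 + 3*I) + 15)/(w^2 - w*(8 + 7*I) + 56*I)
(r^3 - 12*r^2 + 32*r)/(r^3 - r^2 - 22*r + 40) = r*(r - 8)/(r^2 + 3*r - 10)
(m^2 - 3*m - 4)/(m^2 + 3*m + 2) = (m - 4)/(m + 2)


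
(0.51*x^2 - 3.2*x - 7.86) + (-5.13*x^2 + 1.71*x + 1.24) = -4.62*x^2 - 1.49*x - 6.62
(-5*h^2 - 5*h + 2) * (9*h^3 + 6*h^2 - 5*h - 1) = -45*h^5 - 75*h^4 + 13*h^3 + 42*h^2 - 5*h - 2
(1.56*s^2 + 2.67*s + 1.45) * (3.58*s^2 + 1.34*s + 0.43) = 5.5848*s^4 + 11.649*s^3 + 9.4396*s^2 + 3.0911*s + 0.6235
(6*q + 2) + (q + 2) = 7*q + 4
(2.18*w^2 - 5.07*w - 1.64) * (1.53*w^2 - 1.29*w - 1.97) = 3.3354*w^4 - 10.5693*w^3 - 0.2635*w^2 + 12.1035*w + 3.2308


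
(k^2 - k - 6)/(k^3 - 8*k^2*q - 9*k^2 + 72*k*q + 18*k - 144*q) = (-k - 2)/(-k^2 + 8*k*q + 6*k - 48*q)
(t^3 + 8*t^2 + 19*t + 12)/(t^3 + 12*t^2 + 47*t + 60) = (t + 1)/(t + 5)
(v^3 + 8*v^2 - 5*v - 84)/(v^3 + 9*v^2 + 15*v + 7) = (v^2 + v - 12)/(v^2 + 2*v + 1)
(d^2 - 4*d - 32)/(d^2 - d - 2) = (-d^2 + 4*d + 32)/(-d^2 + d + 2)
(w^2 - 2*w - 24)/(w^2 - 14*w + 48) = (w + 4)/(w - 8)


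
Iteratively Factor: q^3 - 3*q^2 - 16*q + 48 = (q + 4)*(q^2 - 7*q + 12) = (q - 3)*(q + 4)*(q - 4)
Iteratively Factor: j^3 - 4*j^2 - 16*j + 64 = (j - 4)*(j^2 - 16) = (j - 4)*(j + 4)*(j - 4)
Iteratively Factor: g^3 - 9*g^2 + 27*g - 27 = (g - 3)*(g^2 - 6*g + 9) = (g - 3)^2*(g - 3)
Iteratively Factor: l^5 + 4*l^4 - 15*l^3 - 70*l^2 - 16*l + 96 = (l + 4)*(l^4 - 15*l^2 - 10*l + 24) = (l - 1)*(l + 4)*(l^3 + l^2 - 14*l - 24) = (l - 1)*(l + 3)*(l + 4)*(l^2 - 2*l - 8) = (l - 4)*(l - 1)*(l + 3)*(l + 4)*(l + 2)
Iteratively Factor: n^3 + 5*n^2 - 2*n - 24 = (n + 4)*(n^2 + n - 6) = (n - 2)*(n + 4)*(n + 3)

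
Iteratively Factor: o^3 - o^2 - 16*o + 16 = (o - 4)*(o^2 + 3*o - 4) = (o - 4)*(o + 4)*(o - 1)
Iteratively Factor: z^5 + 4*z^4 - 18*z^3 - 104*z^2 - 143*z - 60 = (z + 3)*(z^4 + z^3 - 21*z^2 - 41*z - 20) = (z + 3)*(z + 4)*(z^3 - 3*z^2 - 9*z - 5) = (z + 1)*(z + 3)*(z + 4)*(z^2 - 4*z - 5) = (z - 5)*(z + 1)*(z + 3)*(z + 4)*(z + 1)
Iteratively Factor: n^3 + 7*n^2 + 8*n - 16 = (n - 1)*(n^2 + 8*n + 16) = (n - 1)*(n + 4)*(n + 4)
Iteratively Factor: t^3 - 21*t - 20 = (t + 4)*(t^2 - 4*t - 5) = (t - 5)*(t + 4)*(t + 1)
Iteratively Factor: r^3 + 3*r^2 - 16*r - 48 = (r + 4)*(r^2 - r - 12) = (r - 4)*(r + 4)*(r + 3)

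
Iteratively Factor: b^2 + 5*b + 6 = (b + 2)*(b + 3)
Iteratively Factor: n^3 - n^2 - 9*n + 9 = (n - 3)*(n^2 + 2*n - 3) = (n - 3)*(n - 1)*(n + 3)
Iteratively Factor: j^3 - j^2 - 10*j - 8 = (j - 4)*(j^2 + 3*j + 2) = (j - 4)*(j + 2)*(j + 1)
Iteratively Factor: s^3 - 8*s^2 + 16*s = (s - 4)*(s^2 - 4*s) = (s - 4)^2*(s)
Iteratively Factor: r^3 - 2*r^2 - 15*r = (r + 3)*(r^2 - 5*r) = (r - 5)*(r + 3)*(r)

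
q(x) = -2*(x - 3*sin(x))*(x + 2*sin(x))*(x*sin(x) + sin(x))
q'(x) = -2*(1 - 3*cos(x))*(x + 2*sin(x))*(x*sin(x) + sin(x)) - 2*(x - 3*sin(x))*(x + 2*sin(x))*(x*cos(x) + sin(x) + cos(x)) - 2*(x - 3*sin(x))*(x*sin(x) + sin(x))*(2*cos(x) + 1)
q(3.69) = 68.02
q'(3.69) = 153.77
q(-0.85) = -0.74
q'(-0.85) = -3.05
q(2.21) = 3.89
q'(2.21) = -56.71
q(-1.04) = 0.30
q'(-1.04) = -7.87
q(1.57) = 26.24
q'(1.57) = -0.71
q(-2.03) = 4.65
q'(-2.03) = 14.09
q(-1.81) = 6.52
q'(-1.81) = 2.73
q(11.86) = 2434.52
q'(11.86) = -2308.84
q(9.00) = -628.66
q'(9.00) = 1077.31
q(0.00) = 0.00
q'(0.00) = 0.00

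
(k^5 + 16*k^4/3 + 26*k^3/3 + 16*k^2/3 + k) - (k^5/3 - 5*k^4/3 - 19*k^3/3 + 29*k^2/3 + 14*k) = 2*k^5/3 + 7*k^4 + 15*k^3 - 13*k^2/3 - 13*k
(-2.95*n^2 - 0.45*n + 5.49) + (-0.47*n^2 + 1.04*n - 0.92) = -3.42*n^2 + 0.59*n + 4.57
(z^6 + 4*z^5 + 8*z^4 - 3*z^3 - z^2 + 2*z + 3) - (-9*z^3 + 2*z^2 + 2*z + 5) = z^6 + 4*z^5 + 8*z^4 + 6*z^3 - 3*z^2 - 2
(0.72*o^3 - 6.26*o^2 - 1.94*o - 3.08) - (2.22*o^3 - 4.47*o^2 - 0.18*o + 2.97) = -1.5*o^3 - 1.79*o^2 - 1.76*o - 6.05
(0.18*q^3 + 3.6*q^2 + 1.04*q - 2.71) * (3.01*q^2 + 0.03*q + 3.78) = 0.5418*q^5 + 10.8414*q^4 + 3.9188*q^3 + 5.4821*q^2 + 3.8499*q - 10.2438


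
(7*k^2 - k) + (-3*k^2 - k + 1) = 4*k^2 - 2*k + 1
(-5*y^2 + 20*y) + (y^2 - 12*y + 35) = -4*y^2 + 8*y + 35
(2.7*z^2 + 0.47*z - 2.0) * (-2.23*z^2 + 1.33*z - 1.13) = -6.021*z^4 + 2.5429*z^3 + 2.0341*z^2 - 3.1911*z + 2.26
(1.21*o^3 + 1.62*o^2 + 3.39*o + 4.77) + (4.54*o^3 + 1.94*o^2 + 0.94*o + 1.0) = 5.75*o^3 + 3.56*o^2 + 4.33*o + 5.77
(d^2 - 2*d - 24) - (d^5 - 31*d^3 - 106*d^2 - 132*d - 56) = -d^5 + 31*d^3 + 107*d^2 + 130*d + 32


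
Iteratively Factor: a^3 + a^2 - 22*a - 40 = (a + 4)*(a^2 - 3*a - 10) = (a + 2)*(a + 4)*(a - 5)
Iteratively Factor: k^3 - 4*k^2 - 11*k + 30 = (k + 3)*(k^2 - 7*k + 10) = (k - 2)*(k + 3)*(k - 5)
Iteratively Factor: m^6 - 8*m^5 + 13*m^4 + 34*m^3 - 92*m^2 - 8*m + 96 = (m - 2)*(m^5 - 6*m^4 + m^3 + 36*m^2 - 20*m - 48) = (m - 3)*(m - 2)*(m^4 - 3*m^3 - 8*m^2 + 12*m + 16) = (m - 3)*(m - 2)*(m + 2)*(m^3 - 5*m^2 + 2*m + 8) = (m - 4)*(m - 3)*(m - 2)*(m + 2)*(m^2 - m - 2) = (m - 4)*(m - 3)*(m - 2)^2*(m + 2)*(m + 1)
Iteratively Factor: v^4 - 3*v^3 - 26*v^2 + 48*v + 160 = (v - 5)*(v^3 + 2*v^2 - 16*v - 32) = (v - 5)*(v + 2)*(v^2 - 16) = (v - 5)*(v + 2)*(v + 4)*(v - 4)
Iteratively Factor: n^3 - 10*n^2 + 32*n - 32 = (n - 4)*(n^2 - 6*n + 8) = (n - 4)*(n - 2)*(n - 4)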